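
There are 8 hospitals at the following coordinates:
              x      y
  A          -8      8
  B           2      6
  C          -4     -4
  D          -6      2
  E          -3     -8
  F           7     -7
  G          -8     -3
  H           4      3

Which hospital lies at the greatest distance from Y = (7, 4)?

Squared Euclidean distances:
|YA|² = 225 + 16 = 241
|YB|² = 25 + 4 = 29
|YC|² = 121 + 64 = 185
|YD|² = 169 + 4 = 173
|YE|² = 100 + 144 = 244
|YF|² = 0 + 121 = 121
|YG|² = 225 + 49 = 274
|YH|² = 9 + 1 = 10
The largest is to G.

G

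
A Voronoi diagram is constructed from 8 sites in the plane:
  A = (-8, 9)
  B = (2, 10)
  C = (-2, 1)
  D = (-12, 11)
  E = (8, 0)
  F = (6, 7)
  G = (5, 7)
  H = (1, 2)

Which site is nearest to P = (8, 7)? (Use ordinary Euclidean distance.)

F

Since √ is increasing, it suffices to compare squared distances:
|PA|² = (8−(-8))² + (7−9)² = 256 + 4 = 260
|PB|² = (8−2)² + (7−10)² = 36 + 9 = 45
|PC|² = (8−(-2))² + (7−1)² = 100 + 36 = 136
|PD|² = (8−(-12))² + (7−11)² = 400 + 16 = 416
|PE|² = (8−8)² + (7−0)² = 0 + 49 = 49
|PF|² = (8−6)² + (7−7)² = 4 + 0 = 4
|PG|² = (8−5)² + (7−7)² = 9 + 0 = 9
|PH|² = (8−1)² + (7−2)² = 49 + 25 = 74
Minimum is at F.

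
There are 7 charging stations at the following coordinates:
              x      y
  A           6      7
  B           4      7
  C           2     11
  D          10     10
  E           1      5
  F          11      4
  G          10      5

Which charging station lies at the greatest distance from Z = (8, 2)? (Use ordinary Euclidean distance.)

Since √ is increasing, it suffices to compare squared distances:
|ZA|² = (8−6)² + (2−7)² = 4 + 25 = 29
|ZB|² = (8−4)² + (2−7)² = 16 + 25 = 41
|ZC|² = (8−2)² + (2−11)² = 36 + 81 = 117
|ZD|² = (8−10)² + (2−10)² = 4 + 64 = 68
|ZE|² = (8−1)² + (2−5)² = 49 + 9 = 58
|ZF|² = (8−11)² + (2−4)² = 9 + 4 = 13
|ZG|² = (8−10)² + (2−5)² = 4 + 9 = 13
The largest is to C.

C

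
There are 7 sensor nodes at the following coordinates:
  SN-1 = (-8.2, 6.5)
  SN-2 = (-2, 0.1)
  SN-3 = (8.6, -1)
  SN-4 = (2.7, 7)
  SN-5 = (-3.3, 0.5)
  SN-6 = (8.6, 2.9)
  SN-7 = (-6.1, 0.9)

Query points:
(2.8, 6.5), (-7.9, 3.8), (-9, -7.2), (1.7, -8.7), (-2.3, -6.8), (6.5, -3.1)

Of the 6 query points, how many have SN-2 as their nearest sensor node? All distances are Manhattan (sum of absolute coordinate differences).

2

(2.8, 6.5) — d to each: SN-1:11, SN-2:11.2, SN-3:13.3, SN-4:0.6, SN-5:12.1, SN-6:9.4, SN-7:14.5 → nearest is SN-4
(-7.9, 3.8) — d to each: SN-1:3, SN-2:9.6, SN-3:21.3, SN-4:13.8, SN-5:7.9, SN-6:17.4, SN-7:4.7 → nearest is SN-1
(-9, -7.2) — d to each: SN-1:14.5, SN-2:14.3, SN-3:23.8, SN-4:25.9, SN-5:13.4, SN-6:27.7, SN-7:11 → nearest is SN-7
(1.7, -8.7) — d to each: SN-1:25.1, SN-2:12.5, SN-3:14.6, SN-4:16.7, SN-5:14.2, SN-6:18.5, SN-7:17.4 → nearest is SN-2
(-2.3, -6.8) — d to each: SN-1:19.2, SN-2:7.2, SN-3:16.7, SN-4:18.8, SN-5:8.3, SN-6:20.6, SN-7:11.5 → nearest is SN-2
(6.5, -3.1) — d to each: SN-1:24.3, SN-2:11.7, SN-3:4.2, SN-4:13.9, SN-5:13.4, SN-6:8.1, SN-7:16.6 → nearest is SN-3
2 of the 6 points have SN-2 as nearest.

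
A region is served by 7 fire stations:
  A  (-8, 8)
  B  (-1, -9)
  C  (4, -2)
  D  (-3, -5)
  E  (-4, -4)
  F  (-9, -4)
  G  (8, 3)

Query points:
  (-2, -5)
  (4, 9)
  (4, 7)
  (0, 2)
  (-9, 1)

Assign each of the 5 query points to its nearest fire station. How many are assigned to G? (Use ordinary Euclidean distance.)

(-2, -5) — d² to each: A:205, B:17, C:45, D:1, E:5, F:50, G:164 → nearest is D
(4, 9) — d² to each: A:145, B:349, C:121, D:245, E:233, F:338, G:52 → nearest is G
(4, 7) — d² to each: A:145, B:281, C:81, D:193, E:185, F:290, G:32 → nearest is G
(0, 2) — d² to each: A:100, B:122, C:32, D:58, E:52, F:117, G:65 → nearest is C
(-9, 1) — d² to each: A:50, B:164, C:178, D:72, E:50, F:25, G:293 → nearest is F
2 of the 5 points have G as nearest.

2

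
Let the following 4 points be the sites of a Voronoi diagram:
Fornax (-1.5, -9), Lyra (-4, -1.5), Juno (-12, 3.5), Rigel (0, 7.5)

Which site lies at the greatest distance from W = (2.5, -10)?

Compare squared distances (the ordering matches that of the actual distances):
d²(W, Fornax) = (2.5−(-1.5))² + (-10−(-9))² = 16 + 1 = 17
d²(W, Lyra) = (2.5−(-4))² + (-10−(-1.5))² = 42.25 + 72.25 = 114.5
d²(W, Juno) = (2.5−(-12))² + (-10−3.5)² = 210.25 + 182.25 = 392.5
d²(W, Rigel) = (2.5−0)² + (-10−7.5)² = 6.25 + 306.25 = 312.5
The largest is to Juno.

Juno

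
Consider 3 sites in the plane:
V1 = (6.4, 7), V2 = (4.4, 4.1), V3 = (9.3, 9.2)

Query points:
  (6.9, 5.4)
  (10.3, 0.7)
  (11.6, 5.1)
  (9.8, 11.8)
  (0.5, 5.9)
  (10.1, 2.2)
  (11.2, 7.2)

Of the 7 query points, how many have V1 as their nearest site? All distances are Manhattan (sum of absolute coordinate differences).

1

(6.9, 5.4) — d to each: V1:2.1, V2:3.8, V3:6.2 → nearest is V1
(10.3, 0.7) — d to each: V1:10.2, V2:9.3, V3:9.5 → nearest is V2
(11.6, 5.1) — d to each: V1:7.1, V2:8.2, V3:6.4 → nearest is V3
(9.8, 11.8) — d to each: V1:8.2, V2:13.1, V3:3.1 → nearest is V3
(0.5, 5.9) — d to each: V1:7, V2:5.7, V3:12.1 → nearest is V2
(10.1, 2.2) — d to each: V1:8.5, V2:7.6, V3:7.8 → nearest is V2
(11.2, 7.2) — d to each: V1:5, V2:9.9, V3:3.9 → nearest is V3
1 of the 7 points has V1 as nearest.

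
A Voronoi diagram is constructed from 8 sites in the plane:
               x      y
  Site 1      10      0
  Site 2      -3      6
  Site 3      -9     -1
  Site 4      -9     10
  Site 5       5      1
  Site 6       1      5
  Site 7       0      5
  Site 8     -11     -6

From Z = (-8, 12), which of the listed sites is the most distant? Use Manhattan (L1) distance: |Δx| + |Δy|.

d(Z, Site 1) = |-8−10| + |12−0| = 18 + 12 = 30
d(Z, Site 2) = |-8−(-3)| + |12−6| = 5 + 6 = 11
d(Z, Site 3) = |-8−(-9)| + |12−(-1)| = 1 + 13 = 14
d(Z, Site 4) = |-8−(-9)| + |12−10| = 1 + 2 = 3
d(Z, Site 5) = |-8−5| + |12−1| = 13 + 11 = 24
d(Z, Site 6) = |-8−1| + |12−5| = 9 + 7 = 16
d(Z, Site 7) = |-8−0| + |12−5| = 8 + 7 = 15
d(Z, Site 8) = |-8−(-11)| + |12−(-6)| = 3 + 18 = 21
The largest is to Site 1.

Site 1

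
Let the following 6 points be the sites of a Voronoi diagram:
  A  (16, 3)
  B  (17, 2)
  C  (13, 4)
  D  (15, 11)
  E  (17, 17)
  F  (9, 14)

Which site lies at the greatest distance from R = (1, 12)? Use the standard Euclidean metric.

B

Since √ is increasing, it suffices to compare squared distances:
|RA|² = (1−16)² + (12−3)² = 225 + 81 = 306
|RB|² = (1−17)² + (12−2)² = 256 + 100 = 356
|RC|² = (1−13)² + (12−4)² = 144 + 64 = 208
|RD|² = (1−15)² + (12−11)² = 196 + 1 = 197
|RE|² = (1−17)² + (12−17)² = 256 + 25 = 281
|RF|² = (1−9)² + (12−14)² = 64 + 4 = 68
The largest is to B.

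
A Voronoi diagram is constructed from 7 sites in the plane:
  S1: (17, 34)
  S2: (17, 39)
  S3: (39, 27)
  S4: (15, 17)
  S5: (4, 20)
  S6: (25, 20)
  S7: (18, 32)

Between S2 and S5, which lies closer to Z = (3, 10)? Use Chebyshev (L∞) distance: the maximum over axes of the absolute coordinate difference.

S5

d(Z,S2) = max(14, 29) = 29
d(Z,S5) = max(1, 10) = 10
29 > 10, so S5 is closer.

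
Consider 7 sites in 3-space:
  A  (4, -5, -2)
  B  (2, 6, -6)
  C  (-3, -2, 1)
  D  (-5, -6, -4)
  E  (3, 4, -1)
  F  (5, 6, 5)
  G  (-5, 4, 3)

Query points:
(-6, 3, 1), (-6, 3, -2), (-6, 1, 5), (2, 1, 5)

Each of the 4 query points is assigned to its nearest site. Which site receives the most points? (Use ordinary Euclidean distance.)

G

(-6, 3, 1) — d² to each: A:173, B:122, C:34, D:107, E:86, F:146, G:6 → nearest is G
(-6, 3, -2) — d² to each: A:164, B:89, C:43, D:86, E:83, F:179, G:27 → nearest is G
(-6, 1, 5) — d² to each: A:185, B:210, C:34, D:131, E:126, F:146, G:14 → nearest is G
(2, 1, 5) — d² to each: A:89, B:146, C:50, D:179, E:46, F:34, G:62 → nearest is F
Tally — F:1, G:3. G captures the most (3).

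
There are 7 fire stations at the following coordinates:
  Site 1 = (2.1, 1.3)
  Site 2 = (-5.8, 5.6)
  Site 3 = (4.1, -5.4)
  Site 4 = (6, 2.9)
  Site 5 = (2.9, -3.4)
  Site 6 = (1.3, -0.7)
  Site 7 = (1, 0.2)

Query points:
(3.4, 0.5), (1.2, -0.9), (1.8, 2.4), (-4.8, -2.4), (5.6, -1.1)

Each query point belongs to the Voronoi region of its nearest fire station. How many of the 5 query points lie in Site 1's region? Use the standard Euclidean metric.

2

(3.4, 0.5) — d² to each: Site 1:2.33, Site 2:110.65, Site 3:35.3, Site 4:12.52, Site 5:15.46, Site 6:5.85, Site 7:5.85 → nearest is Site 1
(1.2, -0.9) — d² to each: Site 1:5.65, Site 2:91.25, Site 3:28.66, Site 4:37.48, Site 5:9.14, Site 6:0.05, Site 7:1.25 → nearest is Site 6
(1.8, 2.4) — d² to each: Site 1:1.3, Site 2:68, Site 3:66.13, Site 4:17.89, Site 5:34.85, Site 6:9.86, Site 7:5.48 → nearest is Site 1
(-4.8, -2.4) — d² to each: Site 1:61.3, Site 2:65, Site 3:88.21, Site 4:144.73, Site 5:60.29, Site 6:40.1, Site 7:40.4 → nearest is Site 6
(5.6, -1.1) — d² to each: Site 1:18.01, Site 2:174.85, Site 3:20.74, Site 4:16.16, Site 5:12.58, Site 6:18.65, Site 7:22.85 → nearest is Site 5
2 of the 5 points have Site 1 as nearest.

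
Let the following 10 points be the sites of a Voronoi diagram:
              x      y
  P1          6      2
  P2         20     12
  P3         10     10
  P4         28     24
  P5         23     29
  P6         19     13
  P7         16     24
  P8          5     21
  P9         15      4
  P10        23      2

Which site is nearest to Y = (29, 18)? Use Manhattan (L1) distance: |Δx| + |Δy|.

d(Y,P1) = |29−6| + |18−2| = 23 + 16 = 39
d(Y,P2) = |29−20| + |18−12| = 9 + 6 = 15
d(Y,P3) = |29−10| + |18−10| = 19 + 8 = 27
d(Y,P4) = |29−28| + |18−24| = 1 + 6 = 7
d(Y,P5) = |29−23| + |18−29| = 6 + 11 = 17
d(Y,P6) = |29−19| + |18−13| = 10 + 5 = 15
d(Y,P7) = |29−16| + |18−24| = 13 + 6 = 19
d(Y,P8) = |29−5| + |18−21| = 24 + 3 = 27
d(Y,P9) = |29−15| + |18−4| = 14 + 14 = 28
d(Y, P10) = |29−23| + |18−2| = 6 + 16 = 22
P4 is nearest.

P4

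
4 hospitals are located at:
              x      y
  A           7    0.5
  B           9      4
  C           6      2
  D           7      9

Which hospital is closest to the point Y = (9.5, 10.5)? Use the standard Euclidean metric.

D

Compare squared distances (the ordering matches that of the actual distances):
|YA|² = (9.5−7)² + (10.5−0.5)² = 6.25 + 100 = 106.25
|YB|² = (9.5−9)² + (10.5−4)² = 0.25 + 42.25 = 42.5
|YC|² = (9.5−6)² + (10.5−2)² = 12.25 + 72.25 = 84.5
|YD|² = (9.5−7)² + (10.5−9)² = 6.25 + 2.25 = 8.5
The smallest is to D, so Y lies in the Voronoi region of D.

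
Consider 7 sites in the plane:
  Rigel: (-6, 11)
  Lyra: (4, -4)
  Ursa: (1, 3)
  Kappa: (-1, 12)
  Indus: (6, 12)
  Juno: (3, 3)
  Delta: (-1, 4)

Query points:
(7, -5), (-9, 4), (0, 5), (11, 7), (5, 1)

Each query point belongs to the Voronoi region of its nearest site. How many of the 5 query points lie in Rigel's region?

(7, -5) — d² to each: Rigel:425, Lyra:10, Ursa:100, Kappa:353, Indus:290, Juno:80, Delta:145 → nearest is Lyra
(-9, 4) — d² to each: Rigel:58, Lyra:233, Ursa:101, Kappa:128, Indus:289, Juno:145, Delta:64 → nearest is Rigel
(0, 5) — d² to each: Rigel:72, Lyra:97, Ursa:5, Kappa:50, Indus:85, Juno:13, Delta:2 → nearest is Delta
(11, 7) — d² to each: Rigel:305, Lyra:170, Ursa:116, Kappa:169, Indus:50, Juno:80, Delta:153 → nearest is Indus
(5, 1) — d² to each: Rigel:221, Lyra:26, Ursa:20, Kappa:157, Indus:122, Juno:8, Delta:45 → nearest is Juno
1 of the 5 points has Rigel as nearest.

1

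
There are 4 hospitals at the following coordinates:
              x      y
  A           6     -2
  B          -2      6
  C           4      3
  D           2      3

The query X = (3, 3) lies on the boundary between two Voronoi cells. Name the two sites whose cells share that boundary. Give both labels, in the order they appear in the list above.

C and D

Squared distances from X to each site:
|XA|² = (3−6)² + (3−(-2))² = 9 + 25 = 34
|XB|² = (3−(-2))² + (3−6)² = 25 + 9 = 34
|XC|² = (3−4)² + (3−3)² = 1 + 0 = 1
|XD|² = (3−2)² + (3−3)² = 1 + 0 = 1
X is equidistant from C and D (both at squared distance 1), and every other site is strictly farther — so X lies on the C–D Voronoi edge.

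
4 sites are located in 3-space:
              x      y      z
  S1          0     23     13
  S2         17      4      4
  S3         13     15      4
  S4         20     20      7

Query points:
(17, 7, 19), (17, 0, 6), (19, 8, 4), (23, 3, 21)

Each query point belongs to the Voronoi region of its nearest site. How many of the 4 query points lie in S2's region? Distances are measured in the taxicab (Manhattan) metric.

4

(17, 7, 19) — d to each: S1:39, S2:18, S3:27, S4:28 → nearest is S2
(17, 0, 6) — d to each: S1:47, S2:6, S3:21, S4:24 → nearest is S2
(19, 8, 4) — d to each: S1:43, S2:6, S3:13, S4:16 → nearest is S2
(23, 3, 21) — d to each: S1:51, S2:24, S3:39, S4:34 → nearest is S2
4 of the 4 points have S2 as nearest.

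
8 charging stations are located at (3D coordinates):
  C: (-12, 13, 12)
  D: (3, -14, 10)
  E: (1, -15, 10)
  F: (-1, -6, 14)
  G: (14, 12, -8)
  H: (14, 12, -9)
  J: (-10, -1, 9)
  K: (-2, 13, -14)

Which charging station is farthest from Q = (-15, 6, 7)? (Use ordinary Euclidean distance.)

Since √ is increasing, it suffices to compare squared distances:
|QC|² = (-15−(-12))² + (6−13)² + (7−12)² = 9 + 49 + 25 = 83
|QD|² = (-15−3)² + (6−(-14))² + (7−10)² = 324 + 400 + 9 = 733
|QE|² = (-15−1)² + (6−(-15))² + (7−10)² = 256 + 441 + 9 = 706
|QF|² = (-15−(-1))² + (6−(-6))² + (7−14)² = 196 + 144 + 49 = 389
|QG|² = (-15−14)² + (6−12)² + (7−(-8))² = 841 + 36 + 225 = 1102
|QH|² = (-15−14)² + (6−12)² + (7−(-9))² = 841 + 36 + 256 = 1133
|QJ|² = (-15−(-10))² + (6−(-1))² + (7−9)² = 25 + 49 + 4 = 78
|QK|² = (-15−(-2))² + (6−13)² + (7−(-14))² = 169 + 49 + 441 = 659
The largest is to H.

H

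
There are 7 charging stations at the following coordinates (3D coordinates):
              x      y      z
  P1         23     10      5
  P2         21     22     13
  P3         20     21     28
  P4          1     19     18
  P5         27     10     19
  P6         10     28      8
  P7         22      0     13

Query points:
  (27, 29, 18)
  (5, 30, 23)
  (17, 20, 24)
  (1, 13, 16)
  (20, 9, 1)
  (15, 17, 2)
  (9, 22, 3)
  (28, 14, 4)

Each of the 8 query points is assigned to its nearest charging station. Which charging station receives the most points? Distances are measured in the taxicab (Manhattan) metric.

P1

(27, 29, 18) — d to each: P1:36, P2:18, P3:25, P4:36, P5:20, P6:28, P7:39 → nearest is P2
(5, 30, 23) — d to each: P1:56, P2:34, P3:29, P4:20, P5:46, P6:22, P7:57 → nearest is P4
(17, 20, 24) — d to each: P1:35, P2:17, P3:8, P4:23, P5:25, P6:31, P7:36 → nearest is P3
(1, 13, 16) — d to each: P1:36, P2:32, P3:39, P4:8, P5:32, P6:32, P7:37 → nearest is P4
(20, 9, 1) — d to each: P1:8, P2:26, P3:39, P4:46, P5:26, P6:36, P7:23 → nearest is P1
(15, 17, 2) — d to each: P1:18, P2:22, P3:35, P4:32, P5:36, P6:22, P7:35 → nearest is P1
(9, 22, 3) — d to each: P1:28, P2:22, P3:37, P4:26, P5:46, P6:12, P7:45 → nearest is P6
(28, 14, 4) — d to each: P1:10, P2:24, P3:39, P4:46, P5:20, P6:36, P7:29 → nearest is P1
Tally — P1:3, P2:1, P3:1, P4:2, P6:1. P1 captures the most (3).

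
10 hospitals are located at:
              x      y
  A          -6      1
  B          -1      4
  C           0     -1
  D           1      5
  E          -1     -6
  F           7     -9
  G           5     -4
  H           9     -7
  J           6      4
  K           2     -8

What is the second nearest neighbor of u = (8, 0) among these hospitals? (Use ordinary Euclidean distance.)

Since √ is increasing, it suffices to compare squared distances:
|uA|² = 196 + 1 = 197
|uB|² = 81 + 16 = 97
|uC|² = 64 + 1 = 65
|uD|² = 49 + 25 = 74
|uE|² = 81 + 36 = 117
|uF|² = 1 + 81 = 82
|uG|² = 9 + 16 = 25
|uH|² = 1 + 49 = 50
|uJ|² = 4 + 16 = 20
|uK|² = 36 + 64 = 100
Sorted ascending: J, G, H, … — the second-nearest is G.

G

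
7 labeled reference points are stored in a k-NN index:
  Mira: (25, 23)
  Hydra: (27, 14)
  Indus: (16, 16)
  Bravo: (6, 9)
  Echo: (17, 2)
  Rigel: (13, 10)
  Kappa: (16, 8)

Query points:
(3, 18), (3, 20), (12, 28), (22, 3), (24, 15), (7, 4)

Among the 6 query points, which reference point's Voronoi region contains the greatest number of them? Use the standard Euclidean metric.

(3, 18) — d² to each: Mira:509, Hydra:592, Indus:173, Bravo:90, Echo:452, Rigel:164, Kappa:269 → nearest is Bravo
(3, 20) — d² to each: Mira:493, Hydra:612, Indus:185, Bravo:130, Echo:520, Rigel:200, Kappa:313 → nearest is Bravo
(12, 28) — d² to each: Mira:194, Hydra:421, Indus:160, Bravo:397, Echo:701, Rigel:325, Kappa:416 → nearest is Indus
(22, 3) — d² to each: Mira:409, Hydra:146, Indus:205, Bravo:292, Echo:26, Rigel:130, Kappa:61 → nearest is Echo
(24, 15) — d² to each: Mira:65, Hydra:10, Indus:65, Bravo:360, Echo:218, Rigel:146, Kappa:113 → nearest is Hydra
(7, 4) — d² to each: Mira:685, Hydra:500, Indus:225, Bravo:26, Echo:104, Rigel:72, Kappa:97 → nearest is Bravo
Tally — Hydra:1, Indus:1, Bravo:3, Echo:1. Bravo captures the most (3).

Bravo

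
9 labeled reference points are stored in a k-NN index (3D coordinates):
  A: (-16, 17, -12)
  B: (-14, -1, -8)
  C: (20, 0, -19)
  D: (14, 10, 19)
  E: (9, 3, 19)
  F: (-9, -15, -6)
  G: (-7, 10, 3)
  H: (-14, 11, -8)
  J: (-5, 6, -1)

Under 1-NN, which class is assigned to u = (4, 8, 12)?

Squared Euclidean distances:
|uA|² = (4−(-16))² + (8−17)² + (12−(-12))² = 400 + 81 + 576 = 1057
|uB|² = (4−(-14))² + (8−(-1))² + (12−(-8))² = 324 + 81 + 400 = 805
|uC|² = (4−20)² + (8−0)² + (12−(-19))² = 256 + 64 + 961 = 1281
|uD|² = (4−14)² + (8−10)² + (12−19)² = 100 + 4 + 49 = 153
|uE|² = (4−9)² + (8−3)² + (12−19)² = 25 + 25 + 49 = 99
|uF|² = (4−(-9))² + (8−(-15))² + (12−(-6))² = 169 + 529 + 324 = 1022
|uG|² = (4−(-7))² + (8−10)² + (12−3)² = 121 + 4 + 81 = 206
|uH|² = (4−(-14))² + (8−11)² + (12−(-8))² = 324 + 9 + 400 = 733
|uJ|² = (4−(-5))² + (8−6)² + (12−(-1))² = 81 + 4 + 169 = 254
E is nearest.

E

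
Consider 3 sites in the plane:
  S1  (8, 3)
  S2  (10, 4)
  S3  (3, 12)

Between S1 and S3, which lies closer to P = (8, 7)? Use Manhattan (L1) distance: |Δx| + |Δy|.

S1

d(P,S1) = |8−8| + |7−3| = 0 + 4 = 4
d(P,S3) = |8−3| + |7−12| = 5 + 5 = 10
4 < 10, so S1 is closer.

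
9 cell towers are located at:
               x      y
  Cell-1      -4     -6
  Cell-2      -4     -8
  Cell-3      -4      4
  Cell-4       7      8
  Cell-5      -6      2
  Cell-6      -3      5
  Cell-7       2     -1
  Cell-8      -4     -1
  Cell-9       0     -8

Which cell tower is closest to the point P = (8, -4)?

Squared Euclidean distances:
d²(P, Cell-1) = (8−(-4))² + (-4−(-6))² = 144 + 4 = 148
d²(P, Cell-2) = (8−(-4))² + (-4−(-8))² = 144 + 16 = 160
d²(P, Cell-3) = (8−(-4))² + (-4−4)² = 144 + 64 = 208
d²(P, Cell-4) = (8−7)² + (-4−8)² = 1 + 144 = 145
d²(P, Cell-5) = (8−(-6))² + (-4−2)² = 196 + 36 = 232
d²(P, Cell-6) = (8−(-3))² + (-4−5)² = 121 + 81 = 202
d²(P, Cell-7) = (8−2)² + (-4−(-1))² = 36 + 9 = 45
d²(P, Cell-8) = (8−(-4))² + (-4−(-1))² = 144 + 9 = 153
d²(P, Cell-9) = (8−0)² + (-4−(-8))² = 64 + 16 = 80
The smallest is to Cell-7, so P lies in the Voronoi region of Cell-7.

Cell-7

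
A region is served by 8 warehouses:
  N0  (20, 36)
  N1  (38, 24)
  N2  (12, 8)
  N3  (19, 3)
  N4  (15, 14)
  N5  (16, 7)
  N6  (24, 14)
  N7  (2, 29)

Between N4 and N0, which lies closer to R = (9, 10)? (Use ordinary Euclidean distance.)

N4

Compare squared distances:
|RN4|² = (9−15)² + (10−14)² = 36 + 16 = 52
|RN0|² = (9−20)² + (10−36)² = 121 + 676 = 797
52 < 797, so N4 is closer.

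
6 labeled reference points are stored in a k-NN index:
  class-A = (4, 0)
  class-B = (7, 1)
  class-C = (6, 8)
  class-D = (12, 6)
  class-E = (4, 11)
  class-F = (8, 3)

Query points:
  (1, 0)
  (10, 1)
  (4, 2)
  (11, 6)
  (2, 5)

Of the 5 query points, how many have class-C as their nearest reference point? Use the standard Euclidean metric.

(1, 0) — d² to each: class-A:9, class-B:37, class-C:89, class-D:157, class-E:130, class-F:58 → nearest is class-A
(10, 1) — d² to each: class-A:37, class-B:9, class-C:65, class-D:29, class-E:136, class-F:8 → nearest is class-F
(4, 2) — d² to each: class-A:4, class-B:10, class-C:40, class-D:80, class-E:81, class-F:17 → nearest is class-A
(11, 6) — d² to each: class-A:85, class-B:41, class-C:29, class-D:1, class-E:74, class-F:18 → nearest is class-D
(2, 5) — d² to each: class-A:29, class-B:41, class-C:25, class-D:101, class-E:40, class-F:40 → nearest is class-C
1 of the 5 points has class-C as nearest.

1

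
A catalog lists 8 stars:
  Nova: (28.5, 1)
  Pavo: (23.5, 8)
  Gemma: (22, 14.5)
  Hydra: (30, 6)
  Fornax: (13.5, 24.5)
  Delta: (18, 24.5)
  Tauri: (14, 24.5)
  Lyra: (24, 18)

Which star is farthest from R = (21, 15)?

Nova

Compare squared distances (the ordering matches that of the actual distances):
d²(R, Nova) = (21−28.5)² + (15−1)² = 56.25 + 196 = 252.25
d²(R, Pavo) = (21−23.5)² + (15−8)² = 6.25 + 49 = 55.25
d²(R, Gemma) = (21−22)² + (15−14.5)² = 1 + 0.25 = 1.25
d²(R, Hydra) = (21−30)² + (15−6)² = 81 + 81 = 162
d²(R, Fornax) = (21−13.5)² + (15−24.5)² = 56.25 + 90.25 = 146.5
d²(R, Delta) = (21−18)² + (15−24.5)² = 9 + 90.25 = 99.25
d²(R, Tauri) = (21−14)² + (15−24.5)² = 49 + 90.25 = 139.25
d²(R, Lyra) = (21−24)² + (15−18)² = 9 + 9 = 18
The largest is to Nova.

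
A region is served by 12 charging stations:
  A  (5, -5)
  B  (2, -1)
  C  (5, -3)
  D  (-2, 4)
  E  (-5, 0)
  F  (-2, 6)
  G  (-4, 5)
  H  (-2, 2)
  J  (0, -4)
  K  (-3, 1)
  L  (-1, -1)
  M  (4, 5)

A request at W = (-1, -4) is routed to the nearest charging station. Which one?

Since √ is increasing, it suffices to compare squared distances:
|WA|² = 36 + 1 = 37
|WB|² = 9 + 9 = 18
|WC|² = 36 + 1 = 37
|WD|² = 1 + 64 = 65
|WE|² = 16 + 16 = 32
|WF|² = 1 + 100 = 101
|WG|² = 9 + 81 = 90
|WH|² = 1 + 36 = 37
|WJ|² = 1 + 0 = 1
|WK|² = 4 + 25 = 29
|WL|² = 0 + 9 = 9
|WM|² = 25 + 81 = 106
Minimum is at J.

J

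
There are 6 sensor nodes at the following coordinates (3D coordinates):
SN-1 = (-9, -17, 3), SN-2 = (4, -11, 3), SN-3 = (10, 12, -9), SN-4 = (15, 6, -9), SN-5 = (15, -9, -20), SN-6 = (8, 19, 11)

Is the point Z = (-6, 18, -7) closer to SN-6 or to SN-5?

SN-6

Compare squared distances:
d²(Z, SN-6) = (-6−8)² + (18−19)² + (-7−11)² = 196 + 1 + 324 = 521
d²(Z, SN-5) = (-6−15)² + (18−(-9))² + (-7−(-20))² = 441 + 729 + 169 = 1339
521 < 1339, so SN-6 is closer.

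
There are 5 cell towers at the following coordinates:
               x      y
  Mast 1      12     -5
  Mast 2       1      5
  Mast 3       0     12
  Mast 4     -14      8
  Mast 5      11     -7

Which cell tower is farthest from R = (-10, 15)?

Mast 5

Squared Euclidean distances:
d²(R, Mast 1) = (-10−12)² + (15−(-5))² = 484 + 400 = 884
d²(R, Mast 2) = (-10−1)² + (15−5)² = 121 + 100 = 221
d²(R, Mast 3) = (-10−0)² + (15−12)² = 100 + 9 = 109
d²(R, Mast 4) = (-10−(-14))² + (15−8)² = 16 + 49 = 65
d²(R, Mast 5) = (-10−11)² + (15−(-7))² = 441 + 484 = 925
The largest is to Mast 5.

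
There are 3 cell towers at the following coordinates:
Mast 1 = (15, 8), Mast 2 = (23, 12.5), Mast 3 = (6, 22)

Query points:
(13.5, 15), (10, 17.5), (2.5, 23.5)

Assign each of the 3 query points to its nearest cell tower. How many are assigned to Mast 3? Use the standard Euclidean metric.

2

(13.5, 15) — d² to each: Mast 1:51.25, Mast 2:96.5, Mast 3:105.25 → nearest is Mast 1
(10, 17.5) — d² to each: Mast 1:115.25, Mast 2:194, Mast 3:36.25 → nearest is Mast 3
(2.5, 23.5) — d² to each: Mast 1:396.5, Mast 2:541.25, Mast 3:14.5 → nearest is Mast 3
2 of the 3 points have Mast 3 as nearest.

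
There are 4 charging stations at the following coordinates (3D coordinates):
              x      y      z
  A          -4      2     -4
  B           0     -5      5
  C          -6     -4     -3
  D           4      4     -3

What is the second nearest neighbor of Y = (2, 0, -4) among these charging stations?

Squared Euclidean distances:
|YA|² = 36 + 4 + 0 = 40
|YB|² = 4 + 25 + 81 = 110
|YC|² = 64 + 16 + 1 = 81
|YD|² = 4 + 16 + 1 = 21
Sorted ascending: D, A, C, … — the second-nearest is A.

A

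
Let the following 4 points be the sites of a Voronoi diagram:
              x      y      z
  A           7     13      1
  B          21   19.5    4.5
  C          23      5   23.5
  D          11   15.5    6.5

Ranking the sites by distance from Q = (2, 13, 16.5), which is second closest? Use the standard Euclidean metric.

Squared Euclidean distances:
|QA|² = (2−7)² + (13−13)² + (16.5−1)² = 25 + 0 + 240.25 = 265.25
|QB|² = (2−21)² + (13−19.5)² + (16.5−4.5)² = 361 + 42.25 + 144 = 547.25
|QC|² = (2−23)² + (13−5)² + (16.5−23.5)² = 441 + 64 + 49 = 554
|QD|² = (2−11)² + (13−15.5)² + (16.5−6.5)² = 81 + 6.25 + 100 = 187.25
Sorted ascending: D, A, B, … — the second-nearest is A.

A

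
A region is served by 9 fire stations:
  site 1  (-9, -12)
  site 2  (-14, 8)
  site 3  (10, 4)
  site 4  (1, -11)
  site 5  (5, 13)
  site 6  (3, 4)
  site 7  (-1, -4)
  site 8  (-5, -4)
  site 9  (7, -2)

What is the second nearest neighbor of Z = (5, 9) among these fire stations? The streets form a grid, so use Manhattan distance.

site 6

d(Z, site 1) = 14 + 21 = 35
d(Z, site 2) = 19 + 1 = 20
d(Z, site 3) = 5 + 5 = 10
d(Z, site 4) = 4 + 20 = 24
d(Z, site 5) = 0 + 4 = 4
d(Z, site 6) = 2 + 5 = 7
d(Z, site 7) = 6 + 13 = 19
d(Z, site 8) = 10 + 13 = 23
d(Z, site 9) = 2 + 11 = 13
Sorted ascending: site 5, site 6, site 3, … — the second-nearest is site 6.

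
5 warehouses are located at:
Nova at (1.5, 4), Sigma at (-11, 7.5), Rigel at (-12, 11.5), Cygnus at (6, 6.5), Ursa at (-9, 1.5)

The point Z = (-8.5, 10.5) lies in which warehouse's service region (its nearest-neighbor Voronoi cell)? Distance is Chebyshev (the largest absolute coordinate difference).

d(Z, Nova) = max(10, 6.5) = 10
d(Z, Sigma) = max(2.5, 3) = 3
d(Z, Rigel) = max(3.5, 1) = 3.5
d(Z, Cygnus) = max(14.5, 4) = 14.5
d(Z, Ursa) = max(0.5, 9) = 9
The smallest is to Sigma, so Z lies in the Voronoi region of Sigma.

Sigma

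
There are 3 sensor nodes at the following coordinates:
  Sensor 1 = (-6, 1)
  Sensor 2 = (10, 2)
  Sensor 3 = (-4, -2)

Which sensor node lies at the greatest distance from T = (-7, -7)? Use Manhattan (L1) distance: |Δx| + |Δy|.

Sensor 2

d(T, Sensor 1) = |-7−(-6)| + |-7−1| = 1 + 8 = 9
d(T, Sensor 2) = |-7−10| + |-7−2| = 17 + 9 = 26
d(T, Sensor 3) = |-7−(-4)| + |-7−(-2)| = 3 + 5 = 8
The largest is to Sensor 2.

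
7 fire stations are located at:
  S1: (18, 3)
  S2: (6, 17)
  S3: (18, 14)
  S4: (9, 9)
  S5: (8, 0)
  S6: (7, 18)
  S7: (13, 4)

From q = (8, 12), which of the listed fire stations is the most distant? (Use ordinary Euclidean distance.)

S1

Squared Euclidean distances:
|qS1|² = (8−18)² + (12−3)² = 100 + 81 = 181
|qS2|² = (8−6)² + (12−17)² = 4 + 25 = 29
|qS3|² = (8−18)² + (12−14)² = 100 + 4 = 104
|qS4|² = (8−9)² + (12−9)² = 1 + 9 = 10
|qS5|² = (8−8)² + (12−0)² = 0 + 144 = 144
|qS6|² = (8−7)² + (12−18)² = 1 + 36 = 37
|qS7|² = (8−13)² + (12−4)² = 25 + 64 = 89
The largest is to S1.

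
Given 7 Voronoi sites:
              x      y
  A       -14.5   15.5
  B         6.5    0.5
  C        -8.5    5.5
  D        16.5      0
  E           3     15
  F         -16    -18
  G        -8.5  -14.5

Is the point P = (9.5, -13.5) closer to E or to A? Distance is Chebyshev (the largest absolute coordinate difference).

d(P,E) = max(6.5, 28.5) = 28.5
d(P,A) = max(24, 29) = 29
28.5 < 29, so E is closer.

E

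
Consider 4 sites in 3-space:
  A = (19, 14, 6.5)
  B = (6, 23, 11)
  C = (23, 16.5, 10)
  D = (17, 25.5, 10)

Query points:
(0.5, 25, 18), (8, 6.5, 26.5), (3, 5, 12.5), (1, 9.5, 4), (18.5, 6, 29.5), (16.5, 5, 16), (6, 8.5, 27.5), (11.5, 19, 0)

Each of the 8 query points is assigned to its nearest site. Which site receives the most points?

B

(0.5, 25, 18) — d² to each: A:595.5, B:83.25, C:642.5, D:336.5 → nearest is B
(8, 6.5, 26.5) — d² to each: A:577.25, B:516.5, C:597.25, D:714.25 → nearest is B
(3, 5, 12.5) — d² to each: A:373, B:335.25, C:538.5, D:622.5 → nearest is B
(1, 9.5, 4) — d² to each: A:350.5, B:256.25, C:569, D:548 → nearest is B
(18.5, 6, 29.5) — d² to each: A:593.25, B:787.5, C:510.75, D:762.75 → nearest is C
(16.5, 5, 16) — d² to each: A:177.5, B:459.25, C:210.5, D:456.5 → nearest is A
(6, 8.5, 27.5) — d² to each: A:640.25, B:482.5, C:659.25, D:716.25 → nearest is B
(11.5, 19, 0) — d² to each: A:123.5, B:167.25, C:238.5, D:172.5 → nearest is A
Tally — A:2, B:5, C:1. B captures the most (5).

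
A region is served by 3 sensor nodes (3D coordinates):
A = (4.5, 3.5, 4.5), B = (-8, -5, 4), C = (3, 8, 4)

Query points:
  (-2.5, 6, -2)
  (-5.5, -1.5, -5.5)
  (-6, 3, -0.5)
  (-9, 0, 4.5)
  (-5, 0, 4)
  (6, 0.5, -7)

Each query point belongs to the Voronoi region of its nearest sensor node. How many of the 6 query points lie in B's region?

(-2.5, 6, -2) — d² to each: A:97.5, B:187.25, C:70.25 → nearest is C
(-5.5, -1.5, -5.5) — d² to each: A:225, B:108.75, C:252.75 → nearest is B
(-6, 3, -0.5) — d² to each: A:135.5, B:88.25, C:126.25 → nearest is B
(-9, 0, 4.5) — d² to each: A:194.5, B:26.25, C:208.25 → nearest is B
(-5, 0, 4) — d² to each: A:102.75, B:34, C:128 → nearest is B
(6, 0.5, -7) — d² to each: A:143.5, B:347.25, C:186.25 → nearest is A
4 of the 6 points have B as nearest.

4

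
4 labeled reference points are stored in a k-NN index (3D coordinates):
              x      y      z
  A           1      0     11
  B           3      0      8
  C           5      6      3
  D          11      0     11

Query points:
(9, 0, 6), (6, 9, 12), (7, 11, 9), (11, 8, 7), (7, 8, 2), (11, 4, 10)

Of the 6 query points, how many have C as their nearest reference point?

(9, 0, 6) — d² to each: A:89, B:40, C:61, D:29 → nearest is D
(6, 9, 12) — d² to each: A:107, B:106, C:91, D:107 → nearest is C
(7, 11, 9) — d² to each: A:161, B:138, C:65, D:141 → nearest is C
(11, 8, 7) — d² to each: A:180, B:129, C:56, D:80 → nearest is C
(7, 8, 2) — d² to each: A:181, B:116, C:9, D:161 → nearest is C
(11, 4, 10) — d² to each: A:117, B:84, C:89, D:17 → nearest is D
4 of the 6 points have C as nearest.

4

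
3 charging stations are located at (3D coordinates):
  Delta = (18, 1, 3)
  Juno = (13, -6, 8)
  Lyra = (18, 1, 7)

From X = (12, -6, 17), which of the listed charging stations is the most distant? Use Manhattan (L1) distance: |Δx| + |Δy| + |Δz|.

d(X, Delta) = |12−18| + |-6−1| + |17−3| = 6 + 7 + 14 = 27
d(X, Juno) = |12−13| + |-6−(-6)| + |17−8| = 1 + 0 + 9 = 10
d(X, Lyra) = |12−18| + |-6−1| + |17−7| = 6 + 7 + 10 = 23
The largest is to Delta.

Delta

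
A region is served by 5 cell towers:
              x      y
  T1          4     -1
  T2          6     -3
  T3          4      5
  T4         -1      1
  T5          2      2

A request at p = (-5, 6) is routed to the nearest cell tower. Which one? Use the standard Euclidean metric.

Squared Euclidean distances:
|pT1|² = (-5−4)² + (6−(-1))² = 81 + 49 = 130
|pT2|² = (-5−6)² + (6−(-3))² = 121 + 81 = 202
|pT3|² = (-5−4)² + (6−5)² = 81 + 1 = 82
|pT4|² = (-5−(-1))² + (6−1)² = 16 + 25 = 41
|pT5|² = (-5−2)² + (6−2)² = 49 + 16 = 65
Minimum is at T4.

T4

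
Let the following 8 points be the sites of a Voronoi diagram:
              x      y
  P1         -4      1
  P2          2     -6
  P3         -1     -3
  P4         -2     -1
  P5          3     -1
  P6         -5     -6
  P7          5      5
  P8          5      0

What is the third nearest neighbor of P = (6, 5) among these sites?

Compare squared distances (the ordering matches that of the actual distances):
|PP1|² = (6−(-4))² + (5−1)² = 100 + 16 = 116
|PP2|² = (6−2)² + (5−(-6))² = 16 + 121 = 137
|PP3|² = (6−(-1))² + (5−(-3))² = 49 + 64 = 113
|PP4|² = (6−(-2))² + (5−(-1))² = 64 + 36 = 100
|PP5|² = (6−3)² + (5−(-1))² = 9 + 36 = 45
|PP6|² = (6−(-5))² + (5−(-6))² = 121 + 121 = 242
|PP7|² = (6−5)² + (5−5)² = 1 + 0 = 1
|PP8|² = (6−5)² + (5−0)² = 1 + 25 = 26
Sorted ascending: P7, P8, P5, P4, … — the third-nearest is P5.

P5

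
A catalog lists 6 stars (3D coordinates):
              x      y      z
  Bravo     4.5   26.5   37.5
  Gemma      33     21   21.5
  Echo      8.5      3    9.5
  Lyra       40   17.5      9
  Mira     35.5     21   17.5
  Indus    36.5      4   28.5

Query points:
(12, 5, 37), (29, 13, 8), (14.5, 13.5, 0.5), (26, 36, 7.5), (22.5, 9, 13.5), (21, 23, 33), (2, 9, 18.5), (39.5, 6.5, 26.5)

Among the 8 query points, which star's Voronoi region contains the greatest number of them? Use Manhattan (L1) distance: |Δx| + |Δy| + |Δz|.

(12, 5, 37) — d to each: Bravo:29.5, Gemma:52.5, Echo:33, Lyra:68.5, Mira:59, Indus:34 → nearest is Bravo
(29, 13, 8) — d to each: Bravo:67.5, Gemma:25.5, Echo:32, Lyra:16.5, Mira:24, Indus:37 → nearest is Lyra
(14.5, 13.5, 0.5) — d to each: Bravo:60, Gemma:47, Echo:25.5, Lyra:38, Mira:45.5, Indus:59.5 → nearest is Echo
(26, 36, 7.5) — d to each: Bravo:61, Gemma:36, Echo:52.5, Lyra:34, Mira:34.5, Indus:63.5 → nearest is Lyra
(22.5, 9, 13.5) — d to each: Bravo:59.5, Gemma:30.5, Echo:24, Lyra:30.5, Mira:29, Indus:34 → nearest is Echo
(21, 23, 33) — d to each: Bravo:24.5, Gemma:25.5, Echo:56, Lyra:48.5, Mira:32, Indus:39 → nearest is Bravo
(2, 9, 18.5) — d to each: Bravo:39, Gemma:46, Echo:21.5, Lyra:56, Mira:46.5, Indus:49.5 → nearest is Echo
(39.5, 6.5, 26.5) — d to each: Bravo:66, Gemma:26, Echo:51.5, Lyra:29, Mira:27.5, Indus:7.5 → nearest is Indus
Tally — Bravo:2, Echo:3, Lyra:2, Indus:1. Echo captures the most (3).

Echo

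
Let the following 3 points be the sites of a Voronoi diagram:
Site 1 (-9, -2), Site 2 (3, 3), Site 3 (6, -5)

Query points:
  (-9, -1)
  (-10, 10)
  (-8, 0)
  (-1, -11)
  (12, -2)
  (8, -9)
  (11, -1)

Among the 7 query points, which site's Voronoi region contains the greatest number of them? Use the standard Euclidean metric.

(-9, -1) — d² to each: Site 1:1, Site 2:160, Site 3:241 → nearest is Site 1
(-10, 10) — d² to each: Site 1:145, Site 2:218, Site 3:481 → nearest is Site 1
(-8, 0) — d² to each: Site 1:5, Site 2:130, Site 3:221 → nearest is Site 1
(-1, -11) — d² to each: Site 1:145, Site 2:212, Site 3:85 → nearest is Site 3
(12, -2) — d² to each: Site 1:441, Site 2:106, Site 3:45 → nearest is Site 3
(8, -9) — d² to each: Site 1:338, Site 2:169, Site 3:20 → nearest is Site 3
(11, -1) — d² to each: Site 1:401, Site 2:80, Site 3:41 → nearest is Site 3
Tally — Site 1:3, Site 3:4. Site 3 captures the most (4).

Site 3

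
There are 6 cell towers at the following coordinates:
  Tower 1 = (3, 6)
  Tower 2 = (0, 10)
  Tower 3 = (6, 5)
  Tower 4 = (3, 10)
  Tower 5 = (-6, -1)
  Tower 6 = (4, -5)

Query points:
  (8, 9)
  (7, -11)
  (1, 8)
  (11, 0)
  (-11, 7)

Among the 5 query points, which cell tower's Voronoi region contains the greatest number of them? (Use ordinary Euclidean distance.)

(8, 9) — d² to each: Tower 1:34, Tower 2:65, Tower 3:20, Tower 4:26, Tower 5:296, Tower 6:212 → nearest is Tower 3
(7, -11) — d² to each: Tower 1:305, Tower 2:490, Tower 3:257, Tower 4:457, Tower 5:269, Tower 6:45 → nearest is Tower 6
(1, 8) — d² to each: Tower 1:8, Tower 2:5, Tower 3:34, Tower 4:8, Tower 5:130, Tower 6:178 → nearest is Tower 2
(11, 0) — d² to each: Tower 1:100, Tower 2:221, Tower 3:50, Tower 4:164, Tower 5:290, Tower 6:74 → nearest is Tower 3
(-11, 7) — d² to each: Tower 1:197, Tower 2:130, Tower 3:293, Tower 4:205, Tower 5:89, Tower 6:369 → nearest is Tower 5
Tally — Tower 2:1, Tower 3:2, Tower 5:1, Tower 6:1. Tower 3 captures the most (2).

Tower 3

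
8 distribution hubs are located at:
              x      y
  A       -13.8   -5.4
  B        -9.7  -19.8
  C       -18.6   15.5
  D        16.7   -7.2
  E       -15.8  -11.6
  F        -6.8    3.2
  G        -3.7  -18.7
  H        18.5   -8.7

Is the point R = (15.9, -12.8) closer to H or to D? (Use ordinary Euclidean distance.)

H

Compare squared distances:
|RH|² = (15.9−18.5)² + (-12.8−(-8.7))² = 6.76 + 16.81 = 23.57
|RD|² = (15.9−16.7)² + (-12.8−(-7.2))² = 0.64 + 31.36 = 32
23.57 < 32, so H is closer.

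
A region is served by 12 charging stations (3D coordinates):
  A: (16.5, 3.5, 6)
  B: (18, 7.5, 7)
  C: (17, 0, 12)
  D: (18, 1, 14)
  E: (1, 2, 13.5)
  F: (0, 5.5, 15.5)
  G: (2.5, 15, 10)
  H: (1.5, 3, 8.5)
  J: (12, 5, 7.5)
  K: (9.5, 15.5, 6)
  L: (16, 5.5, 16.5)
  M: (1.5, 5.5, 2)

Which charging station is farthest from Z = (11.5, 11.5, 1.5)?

Since √ is increasing, it suffices to compare squared distances:
|ZA|² = 25 + 64 + 20.25 = 109.25
|ZB|² = 42.25 + 16 + 30.25 = 88.5
|ZC|² = 30.25 + 132.25 + 110.25 = 272.75
|ZD|² = 42.25 + 110.25 + 156.25 = 308.75
|ZE|² = 110.25 + 90.25 + 144 = 344.5
|ZF|² = 132.25 + 36 + 196 = 364.25
|ZG|² = 81 + 12.25 + 72.25 = 165.5
|ZH|² = 100 + 72.25 + 49 = 221.25
|ZJ|² = 0.25 + 42.25 + 36 = 78.5
|ZK|² = 4 + 16 + 20.25 = 40.25
|ZL|² = 20.25 + 36 + 225 = 281.25
|ZM|² = 100 + 36 + 0.25 = 136.25
The largest is to F.

F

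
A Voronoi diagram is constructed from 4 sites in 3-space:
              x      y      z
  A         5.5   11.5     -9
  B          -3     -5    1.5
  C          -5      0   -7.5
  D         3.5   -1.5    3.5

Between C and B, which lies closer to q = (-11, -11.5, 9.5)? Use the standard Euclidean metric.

Compare squared distances:
|qC|² = (-11−(-5))² + (-11.5−0)² + (9.5−(-7.5))² = 36 + 132.25 + 289 = 457.25
|qB|² = (-11−(-3))² + (-11.5−(-5))² + (9.5−1.5)² = 64 + 42.25 + 64 = 170.25
457.25 > 170.25, so B is closer.

B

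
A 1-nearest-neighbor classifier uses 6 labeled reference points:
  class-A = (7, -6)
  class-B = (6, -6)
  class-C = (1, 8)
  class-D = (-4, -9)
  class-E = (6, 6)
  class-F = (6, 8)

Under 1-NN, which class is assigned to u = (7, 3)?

Squared Euclidean distances:
d²(u, class-A) = (7−7)² + (3−(-6))² = 0 + 81 = 81
d²(u, class-B) = (7−6)² + (3−(-6))² = 1 + 81 = 82
d²(u, class-C) = (7−1)² + (3−8)² = 36 + 25 = 61
d²(u, class-D) = (7−(-4))² + (3−(-9))² = 121 + 144 = 265
d²(u, class-E) = (7−6)² + (3−6)² = 1 + 9 = 10
d²(u, class-F) = (7−6)² + (3−8)² = 1 + 25 = 26
class-E is nearest.

class-E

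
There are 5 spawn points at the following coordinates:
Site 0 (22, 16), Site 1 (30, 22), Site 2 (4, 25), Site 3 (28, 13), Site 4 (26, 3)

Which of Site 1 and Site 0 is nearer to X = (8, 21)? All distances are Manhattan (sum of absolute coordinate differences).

d(X, Site 1) = |8−30| + |21−22| = 22 + 1 = 23
d(X, Site 0) = |8−22| + |21−16| = 14 + 5 = 19
23 > 19, so Site 0 is closer.

Site 0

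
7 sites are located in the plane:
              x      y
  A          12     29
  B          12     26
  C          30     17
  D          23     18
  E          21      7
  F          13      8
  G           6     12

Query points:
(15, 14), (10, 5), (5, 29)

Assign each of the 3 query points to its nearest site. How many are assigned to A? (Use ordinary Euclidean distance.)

1

(15, 14) — d² to each: A:234, B:153, C:234, D:80, E:85, F:40, G:85 → nearest is F
(10, 5) — d² to each: A:580, B:445, C:544, D:338, E:125, F:18, G:65 → nearest is F
(5, 29) — d² to each: A:49, B:58, C:769, D:445, E:740, F:505, G:290 → nearest is A
1 of the 3 points has A as nearest.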